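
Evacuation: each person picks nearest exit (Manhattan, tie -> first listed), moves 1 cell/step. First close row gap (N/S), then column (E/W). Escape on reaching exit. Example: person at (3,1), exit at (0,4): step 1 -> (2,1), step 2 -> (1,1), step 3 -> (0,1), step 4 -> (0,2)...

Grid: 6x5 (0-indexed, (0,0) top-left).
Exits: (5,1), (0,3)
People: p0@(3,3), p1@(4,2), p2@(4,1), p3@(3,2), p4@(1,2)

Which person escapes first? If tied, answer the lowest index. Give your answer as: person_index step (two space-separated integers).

Step 1: p0:(3,3)->(2,3) | p1:(4,2)->(5,2) | p2:(4,1)->(5,1)->EXIT | p3:(3,2)->(4,2) | p4:(1,2)->(0,2)
Step 2: p0:(2,3)->(1,3) | p1:(5,2)->(5,1)->EXIT | p2:escaped | p3:(4,2)->(5,2) | p4:(0,2)->(0,3)->EXIT
Step 3: p0:(1,3)->(0,3)->EXIT | p1:escaped | p2:escaped | p3:(5,2)->(5,1)->EXIT | p4:escaped
Exit steps: [3, 2, 1, 3, 2]
First to escape: p2 at step 1

Answer: 2 1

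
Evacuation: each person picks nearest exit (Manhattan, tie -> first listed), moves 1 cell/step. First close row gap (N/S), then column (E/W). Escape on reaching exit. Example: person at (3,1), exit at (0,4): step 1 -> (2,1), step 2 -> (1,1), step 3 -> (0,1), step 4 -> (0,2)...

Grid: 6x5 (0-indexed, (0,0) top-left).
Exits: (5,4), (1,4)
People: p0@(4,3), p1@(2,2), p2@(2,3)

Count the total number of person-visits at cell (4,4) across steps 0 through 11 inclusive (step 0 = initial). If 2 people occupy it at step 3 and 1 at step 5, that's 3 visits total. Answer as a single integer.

Step 0: p0@(4,3) p1@(2,2) p2@(2,3) -> at (4,4): 0 [-], cum=0
Step 1: p0@(5,3) p1@(1,2) p2@(1,3) -> at (4,4): 0 [-], cum=0
Step 2: p0@ESC p1@(1,3) p2@ESC -> at (4,4): 0 [-], cum=0
Step 3: p0@ESC p1@ESC p2@ESC -> at (4,4): 0 [-], cum=0
Total visits = 0

Answer: 0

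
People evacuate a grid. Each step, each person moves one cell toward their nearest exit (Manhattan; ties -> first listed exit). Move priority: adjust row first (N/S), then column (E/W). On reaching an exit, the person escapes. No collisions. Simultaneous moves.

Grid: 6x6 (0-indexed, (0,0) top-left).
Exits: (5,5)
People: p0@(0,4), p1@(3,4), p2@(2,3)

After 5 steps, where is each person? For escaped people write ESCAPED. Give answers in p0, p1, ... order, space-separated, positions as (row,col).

Step 1: p0:(0,4)->(1,4) | p1:(3,4)->(4,4) | p2:(2,3)->(3,3)
Step 2: p0:(1,4)->(2,4) | p1:(4,4)->(5,4) | p2:(3,3)->(4,3)
Step 3: p0:(2,4)->(3,4) | p1:(5,4)->(5,5)->EXIT | p2:(4,3)->(5,3)
Step 4: p0:(3,4)->(4,4) | p1:escaped | p2:(5,3)->(5,4)
Step 5: p0:(4,4)->(5,4) | p1:escaped | p2:(5,4)->(5,5)->EXIT

(5,4) ESCAPED ESCAPED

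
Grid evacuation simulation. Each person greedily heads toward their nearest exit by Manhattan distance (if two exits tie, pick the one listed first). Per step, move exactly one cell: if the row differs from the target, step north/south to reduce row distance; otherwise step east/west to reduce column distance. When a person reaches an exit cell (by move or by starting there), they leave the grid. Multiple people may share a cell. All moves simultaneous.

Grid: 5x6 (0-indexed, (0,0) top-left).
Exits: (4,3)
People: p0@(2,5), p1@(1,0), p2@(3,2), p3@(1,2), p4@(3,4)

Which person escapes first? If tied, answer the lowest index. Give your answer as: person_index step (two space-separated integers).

Step 1: p0:(2,5)->(3,5) | p1:(1,0)->(2,0) | p2:(3,2)->(4,2) | p3:(1,2)->(2,2) | p4:(3,4)->(4,4)
Step 2: p0:(3,5)->(4,5) | p1:(2,0)->(3,0) | p2:(4,2)->(4,3)->EXIT | p3:(2,2)->(3,2) | p4:(4,4)->(4,3)->EXIT
Step 3: p0:(4,5)->(4,4) | p1:(3,0)->(4,0) | p2:escaped | p3:(3,2)->(4,2) | p4:escaped
Step 4: p0:(4,4)->(4,3)->EXIT | p1:(4,0)->(4,1) | p2:escaped | p3:(4,2)->(4,3)->EXIT | p4:escaped
Step 5: p0:escaped | p1:(4,1)->(4,2) | p2:escaped | p3:escaped | p4:escaped
Step 6: p0:escaped | p1:(4,2)->(4,3)->EXIT | p2:escaped | p3:escaped | p4:escaped
Exit steps: [4, 6, 2, 4, 2]
First to escape: p2 at step 2

Answer: 2 2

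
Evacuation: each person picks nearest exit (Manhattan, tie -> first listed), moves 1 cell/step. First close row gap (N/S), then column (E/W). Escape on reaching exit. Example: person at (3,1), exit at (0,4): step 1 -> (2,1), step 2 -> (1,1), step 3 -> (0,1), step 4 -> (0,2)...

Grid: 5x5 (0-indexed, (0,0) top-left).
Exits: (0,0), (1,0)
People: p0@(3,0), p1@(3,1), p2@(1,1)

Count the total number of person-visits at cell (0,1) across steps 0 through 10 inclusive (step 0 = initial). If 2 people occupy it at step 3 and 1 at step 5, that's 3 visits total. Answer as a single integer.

Step 0: p0@(3,0) p1@(3,1) p2@(1,1) -> at (0,1): 0 [-], cum=0
Step 1: p0@(2,0) p1@(2,1) p2@ESC -> at (0,1): 0 [-], cum=0
Step 2: p0@ESC p1@(1,1) p2@ESC -> at (0,1): 0 [-], cum=0
Step 3: p0@ESC p1@ESC p2@ESC -> at (0,1): 0 [-], cum=0
Total visits = 0

Answer: 0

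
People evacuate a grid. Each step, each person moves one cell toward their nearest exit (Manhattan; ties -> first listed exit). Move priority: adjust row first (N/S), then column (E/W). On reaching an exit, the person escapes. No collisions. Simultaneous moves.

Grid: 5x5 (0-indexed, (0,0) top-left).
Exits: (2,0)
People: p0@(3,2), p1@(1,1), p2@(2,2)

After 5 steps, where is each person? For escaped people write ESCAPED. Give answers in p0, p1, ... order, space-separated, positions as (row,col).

Step 1: p0:(3,2)->(2,2) | p1:(1,1)->(2,1) | p2:(2,2)->(2,1)
Step 2: p0:(2,2)->(2,1) | p1:(2,1)->(2,0)->EXIT | p2:(2,1)->(2,0)->EXIT
Step 3: p0:(2,1)->(2,0)->EXIT | p1:escaped | p2:escaped

ESCAPED ESCAPED ESCAPED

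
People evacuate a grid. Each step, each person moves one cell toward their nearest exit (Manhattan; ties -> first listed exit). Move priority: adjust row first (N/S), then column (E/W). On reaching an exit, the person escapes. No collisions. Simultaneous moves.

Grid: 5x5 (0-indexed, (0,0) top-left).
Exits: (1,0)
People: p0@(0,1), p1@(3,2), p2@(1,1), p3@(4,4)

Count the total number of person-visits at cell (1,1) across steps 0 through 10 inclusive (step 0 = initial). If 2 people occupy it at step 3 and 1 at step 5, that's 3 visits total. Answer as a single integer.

Answer: 4

Derivation:
Step 0: p0@(0,1) p1@(3,2) p2@(1,1) p3@(4,4) -> at (1,1): 1 [p2], cum=1
Step 1: p0@(1,1) p1@(2,2) p2@ESC p3@(3,4) -> at (1,1): 1 [p0], cum=2
Step 2: p0@ESC p1@(1,2) p2@ESC p3@(2,4) -> at (1,1): 0 [-], cum=2
Step 3: p0@ESC p1@(1,1) p2@ESC p3@(1,4) -> at (1,1): 1 [p1], cum=3
Step 4: p0@ESC p1@ESC p2@ESC p3@(1,3) -> at (1,1): 0 [-], cum=3
Step 5: p0@ESC p1@ESC p2@ESC p3@(1,2) -> at (1,1): 0 [-], cum=3
Step 6: p0@ESC p1@ESC p2@ESC p3@(1,1) -> at (1,1): 1 [p3], cum=4
Step 7: p0@ESC p1@ESC p2@ESC p3@ESC -> at (1,1): 0 [-], cum=4
Total visits = 4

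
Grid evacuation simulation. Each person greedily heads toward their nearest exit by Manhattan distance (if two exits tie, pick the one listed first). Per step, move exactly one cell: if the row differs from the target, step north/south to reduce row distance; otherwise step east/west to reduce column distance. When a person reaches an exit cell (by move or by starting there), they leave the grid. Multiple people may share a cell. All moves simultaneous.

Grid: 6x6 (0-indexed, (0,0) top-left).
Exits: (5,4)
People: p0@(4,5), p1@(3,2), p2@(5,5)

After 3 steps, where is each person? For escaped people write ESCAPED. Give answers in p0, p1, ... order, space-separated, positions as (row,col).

Step 1: p0:(4,5)->(5,5) | p1:(3,2)->(4,2) | p2:(5,5)->(5,4)->EXIT
Step 2: p0:(5,5)->(5,4)->EXIT | p1:(4,2)->(5,2) | p2:escaped
Step 3: p0:escaped | p1:(5,2)->(5,3) | p2:escaped

ESCAPED (5,3) ESCAPED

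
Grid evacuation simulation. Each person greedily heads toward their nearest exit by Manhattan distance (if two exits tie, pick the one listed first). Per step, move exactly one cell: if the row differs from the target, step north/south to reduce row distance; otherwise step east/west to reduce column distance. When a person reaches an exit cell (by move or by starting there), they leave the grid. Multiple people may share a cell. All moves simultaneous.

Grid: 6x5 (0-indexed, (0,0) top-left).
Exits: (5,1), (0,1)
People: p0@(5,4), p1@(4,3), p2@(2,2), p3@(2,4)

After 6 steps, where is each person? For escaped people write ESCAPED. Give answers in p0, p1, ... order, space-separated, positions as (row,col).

Step 1: p0:(5,4)->(5,3) | p1:(4,3)->(5,3) | p2:(2,2)->(1,2) | p3:(2,4)->(1,4)
Step 2: p0:(5,3)->(5,2) | p1:(5,3)->(5,2) | p2:(1,2)->(0,2) | p3:(1,4)->(0,4)
Step 3: p0:(5,2)->(5,1)->EXIT | p1:(5,2)->(5,1)->EXIT | p2:(0,2)->(0,1)->EXIT | p3:(0,4)->(0,3)
Step 4: p0:escaped | p1:escaped | p2:escaped | p3:(0,3)->(0,2)
Step 5: p0:escaped | p1:escaped | p2:escaped | p3:(0,2)->(0,1)->EXIT

ESCAPED ESCAPED ESCAPED ESCAPED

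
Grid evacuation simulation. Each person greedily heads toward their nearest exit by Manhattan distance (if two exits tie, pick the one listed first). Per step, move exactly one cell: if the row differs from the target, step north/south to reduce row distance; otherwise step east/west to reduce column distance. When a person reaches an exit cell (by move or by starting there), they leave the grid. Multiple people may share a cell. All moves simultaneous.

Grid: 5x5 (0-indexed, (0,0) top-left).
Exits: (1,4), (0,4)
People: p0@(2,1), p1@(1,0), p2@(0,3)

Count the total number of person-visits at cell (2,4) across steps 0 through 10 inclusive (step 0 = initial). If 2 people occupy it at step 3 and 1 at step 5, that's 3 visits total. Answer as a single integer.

Answer: 0

Derivation:
Step 0: p0@(2,1) p1@(1,0) p2@(0,3) -> at (2,4): 0 [-], cum=0
Step 1: p0@(1,1) p1@(1,1) p2@ESC -> at (2,4): 0 [-], cum=0
Step 2: p0@(1,2) p1@(1,2) p2@ESC -> at (2,4): 0 [-], cum=0
Step 3: p0@(1,3) p1@(1,3) p2@ESC -> at (2,4): 0 [-], cum=0
Step 4: p0@ESC p1@ESC p2@ESC -> at (2,4): 0 [-], cum=0
Total visits = 0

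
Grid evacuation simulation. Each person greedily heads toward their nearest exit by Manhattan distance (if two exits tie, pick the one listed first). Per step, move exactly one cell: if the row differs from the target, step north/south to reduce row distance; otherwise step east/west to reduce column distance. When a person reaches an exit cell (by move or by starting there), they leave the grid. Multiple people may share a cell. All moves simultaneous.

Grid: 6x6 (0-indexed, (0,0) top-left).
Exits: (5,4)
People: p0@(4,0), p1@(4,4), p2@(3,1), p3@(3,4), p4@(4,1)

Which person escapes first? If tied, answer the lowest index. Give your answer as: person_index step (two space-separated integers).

Step 1: p0:(4,0)->(5,0) | p1:(4,4)->(5,4)->EXIT | p2:(3,1)->(4,1) | p3:(3,4)->(4,4) | p4:(4,1)->(5,1)
Step 2: p0:(5,0)->(5,1) | p1:escaped | p2:(4,1)->(5,1) | p3:(4,4)->(5,4)->EXIT | p4:(5,1)->(5,2)
Step 3: p0:(5,1)->(5,2) | p1:escaped | p2:(5,1)->(5,2) | p3:escaped | p4:(5,2)->(5,3)
Step 4: p0:(5,2)->(5,3) | p1:escaped | p2:(5,2)->(5,3) | p3:escaped | p4:(5,3)->(5,4)->EXIT
Step 5: p0:(5,3)->(5,4)->EXIT | p1:escaped | p2:(5,3)->(5,4)->EXIT | p3:escaped | p4:escaped
Exit steps: [5, 1, 5, 2, 4]
First to escape: p1 at step 1

Answer: 1 1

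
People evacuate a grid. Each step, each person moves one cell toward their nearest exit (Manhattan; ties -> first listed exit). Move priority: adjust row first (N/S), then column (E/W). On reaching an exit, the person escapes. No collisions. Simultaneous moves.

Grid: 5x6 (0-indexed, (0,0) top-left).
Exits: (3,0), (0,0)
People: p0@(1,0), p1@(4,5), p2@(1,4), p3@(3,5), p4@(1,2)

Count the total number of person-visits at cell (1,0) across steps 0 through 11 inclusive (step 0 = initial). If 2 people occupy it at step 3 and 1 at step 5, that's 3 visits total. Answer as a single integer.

Step 0: p0@(1,0) p1@(4,5) p2@(1,4) p3@(3,5) p4@(1,2) -> at (1,0): 1 [p0], cum=1
Step 1: p0@ESC p1@(3,5) p2@(0,4) p3@(3,4) p4@(0,2) -> at (1,0): 0 [-], cum=1
Step 2: p0@ESC p1@(3,4) p2@(0,3) p3@(3,3) p4@(0,1) -> at (1,0): 0 [-], cum=1
Step 3: p0@ESC p1@(3,3) p2@(0,2) p3@(3,2) p4@ESC -> at (1,0): 0 [-], cum=1
Step 4: p0@ESC p1@(3,2) p2@(0,1) p3@(3,1) p4@ESC -> at (1,0): 0 [-], cum=1
Step 5: p0@ESC p1@(3,1) p2@ESC p3@ESC p4@ESC -> at (1,0): 0 [-], cum=1
Step 6: p0@ESC p1@ESC p2@ESC p3@ESC p4@ESC -> at (1,0): 0 [-], cum=1
Total visits = 1

Answer: 1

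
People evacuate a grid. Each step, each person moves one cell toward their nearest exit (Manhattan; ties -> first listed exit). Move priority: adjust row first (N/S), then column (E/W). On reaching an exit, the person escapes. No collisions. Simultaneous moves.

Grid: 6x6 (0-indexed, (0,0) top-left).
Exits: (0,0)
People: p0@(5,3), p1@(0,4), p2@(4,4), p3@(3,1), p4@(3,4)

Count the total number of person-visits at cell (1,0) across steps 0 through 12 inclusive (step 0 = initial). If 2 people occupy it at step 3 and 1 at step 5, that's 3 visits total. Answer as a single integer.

Answer: 0

Derivation:
Step 0: p0@(5,3) p1@(0,4) p2@(4,4) p3@(3,1) p4@(3,4) -> at (1,0): 0 [-], cum=0
Step 1: p0@(4,3) p1@(0,3) p2@(3,4) p3@(2,1) p4@(2,4) -> at (1,0): 0 [-], cum=0
Step 2: p0@(3,3) p1@(0,2) p2@(2,4) p3@(1,1) p4@(1,4) -> at (1,0): 0 [-], cum=0
Step 3: p0@(2,3) p1@(0,1) p2@(1,4) p3@(0,1) p4@(0,4) -> at (1,0): 0 [-], cum=0
Step 4: p0@(1,3) p1@ESC p2@(0,4) p3@ESC p4@(0,3) -> at (1,0): 0 [-], cum=0
Step 5: p0@(0,3) p1@ESC p2@(0,3) p3@ESC p4@(0,2) -> at (1,0): 0 [-], cum=0
Step 6: p0@(0,2) p1@ESC p2@(0,2) p3@ESC p4@(0,1) -> at (1,0): 0 [-], cum=0
Step 7: p0@(0,1) p1@ESC p2@(0,1) p3@ESC p4@ESC -> at (1,0): 0 [-], cum=0
Step 8: p0@ESC p1@ESC p2@ESC p3@ESC p4@ESC -> at (1,0): 0 [-], cum=0
Total visits = 0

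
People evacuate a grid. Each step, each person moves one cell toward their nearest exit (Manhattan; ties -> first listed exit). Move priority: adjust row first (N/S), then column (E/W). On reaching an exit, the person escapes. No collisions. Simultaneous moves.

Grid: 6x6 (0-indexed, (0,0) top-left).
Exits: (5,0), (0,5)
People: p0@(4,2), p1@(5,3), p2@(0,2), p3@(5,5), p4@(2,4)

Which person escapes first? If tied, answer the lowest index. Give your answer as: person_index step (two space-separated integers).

Answer: 0 3

Derivation:
Step 1: p0:(4,2)->(5,2) | p1:(5,3)->(5,2) | p2:(0,2)->(0,3) | p3:(5,5)->(5,4) | p4:(2,4)->(1,4)
Step 2: p0:(5,2)->(5,1) | p1:(5,2)->(5,1) | p2:(0,3)->(0,4) | p3:(5,4)->(5,3) | p4:(1,4)->(0,4)
Step 3: p0:(5,1)->(5,0)->EXIT | p1:(5,1)->(5,0)->EXIT | p2:(0,4)->(0,5)->EXIT | p3:(5,3)->(5,2) | p4:(0,4)->(0,5)->EXIT
Step 4: p0:escaped | p1:escaped | p2:escaped | p3:(5,2)->(5,1) | p4:escaped
Step 5: p0:escaped | p1:escaped | p2:escaped | p3:(5,1)->(5,0)->EXIT | p4:escaped
Exit steps: [3, 3, 3, 5, 3]
First to escape: p0 at step 3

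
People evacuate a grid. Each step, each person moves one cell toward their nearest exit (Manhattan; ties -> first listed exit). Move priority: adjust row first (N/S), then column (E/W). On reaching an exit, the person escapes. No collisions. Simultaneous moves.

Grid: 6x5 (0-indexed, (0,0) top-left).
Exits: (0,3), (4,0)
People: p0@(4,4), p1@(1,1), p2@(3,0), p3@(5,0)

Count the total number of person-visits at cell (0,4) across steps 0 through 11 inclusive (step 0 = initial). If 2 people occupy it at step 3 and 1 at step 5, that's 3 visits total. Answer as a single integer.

Answer: 0

Derivation:
Step 0: p0@(4,4) p1@(1,1) p2@(3,0) p3@(5,0) -> at (0,4): 0 [-], cum=0
Step 1: p0@(4,3) p1@(0,1) p2@ESC p3@ESC -> at (0,4): 0 [-], cum=0
Step 2: p0@(4,2) p1@(0,2) p2@ESC p3@ESC -> at (0,4): 0 [-], cum=0
Step 3: p0@(4,1) p1@ESC p2@ESC p3@ESC -> at (0,4): 0 [-], cum=0
Step 4: p0@ESC p1@ESC p2@ESC p3@ESC -> at (0,4): 0 [-], cum=0
Total visits = 0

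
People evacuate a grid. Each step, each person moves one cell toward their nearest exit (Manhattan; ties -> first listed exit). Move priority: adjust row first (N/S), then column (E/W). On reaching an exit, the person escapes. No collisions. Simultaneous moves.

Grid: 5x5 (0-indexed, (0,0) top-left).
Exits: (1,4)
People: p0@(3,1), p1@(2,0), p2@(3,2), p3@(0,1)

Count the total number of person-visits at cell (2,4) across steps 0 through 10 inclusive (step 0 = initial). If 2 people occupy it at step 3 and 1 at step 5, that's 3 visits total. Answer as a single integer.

Step 0: p0@(3,1) p1@(2,0) p2@(3,2) p3@(0,1) -> at (2,4): 0 [-], cum=0
Step 1: p0@(2,1) p1@(1,0) p2@(2,2) p3@(1,1) -> at (2,4): 0 [-], cum=0
Step 2: p0@(1,1) p1@(1,1) p2@(1,2) p3@(1,2) -> at (2,4): 0 [-], cum=0
Step 3: p0@(1,2) p1@(1,2) p2@(1,3) p3@(1,3) -> at (2,4): 0 [-], cum=0
Step 4: p0@(1,3) p1@(1,3) p2@ESC p3@ESC -> at (2,4): 0 [-], cum=0
Step 5: p0@ESC p1@ESC p2@ESC p3@ESC -> at (2,4): 0 [-], cum=0
Total visits = 0

Answer: 0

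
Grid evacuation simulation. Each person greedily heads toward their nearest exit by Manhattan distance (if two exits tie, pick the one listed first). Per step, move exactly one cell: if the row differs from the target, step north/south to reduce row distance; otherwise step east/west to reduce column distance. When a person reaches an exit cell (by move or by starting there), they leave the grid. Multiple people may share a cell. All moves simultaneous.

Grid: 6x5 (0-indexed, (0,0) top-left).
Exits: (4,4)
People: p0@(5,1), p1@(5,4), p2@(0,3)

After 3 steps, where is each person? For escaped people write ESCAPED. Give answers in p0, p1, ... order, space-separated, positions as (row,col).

Step 1: p0:(5,1)->(4,1) | p1:(5,4)->(4,4)->EXIT | p2:(0,3)->(1,3)
Step 2: p0:(4,1)->(4,2) | p1:escaped | p2:(1,3)->(2,3)
Step 3: p0:(4,2)->(4,3) | p1:escaped | p2:(2,3)->(3,3)

(4,3) ESCAPED (3,3)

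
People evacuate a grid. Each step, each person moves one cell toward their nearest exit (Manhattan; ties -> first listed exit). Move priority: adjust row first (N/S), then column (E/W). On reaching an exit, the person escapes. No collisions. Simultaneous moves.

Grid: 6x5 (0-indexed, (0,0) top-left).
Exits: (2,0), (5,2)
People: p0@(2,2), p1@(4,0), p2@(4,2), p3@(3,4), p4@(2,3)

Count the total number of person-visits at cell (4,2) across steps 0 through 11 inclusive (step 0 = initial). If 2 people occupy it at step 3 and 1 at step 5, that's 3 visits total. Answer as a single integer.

Answer: 1

Derivation:
Step 0: p0@(2,2) p1@(4,0) p2@(4,2) p3@(3,4) p4@(2,3) -> at (4,2): 1 [p2], cum=1
Step 1: p0@(2,1) p1@(3,0) p2@ESC p3@(4,4) p4@(2,2) -> at (4,2): 0 [-], cum=1
Step 2: p0@ESC p1@ESC p2@ESC p3@(5,4) p4@(2,1) -> at (4,2): 0 [-], cum=1
Step 3: p0@ESC p1@ESC p2@ESC p3@(5,3) p4@ESC -> at (4,2): 0 [-], cum=1
Step 4: p0@ESC p1@ESC p2@ESC p3@ESC p4@ESC -> at (4,2): 0 [-], cum=1
Total visits = 1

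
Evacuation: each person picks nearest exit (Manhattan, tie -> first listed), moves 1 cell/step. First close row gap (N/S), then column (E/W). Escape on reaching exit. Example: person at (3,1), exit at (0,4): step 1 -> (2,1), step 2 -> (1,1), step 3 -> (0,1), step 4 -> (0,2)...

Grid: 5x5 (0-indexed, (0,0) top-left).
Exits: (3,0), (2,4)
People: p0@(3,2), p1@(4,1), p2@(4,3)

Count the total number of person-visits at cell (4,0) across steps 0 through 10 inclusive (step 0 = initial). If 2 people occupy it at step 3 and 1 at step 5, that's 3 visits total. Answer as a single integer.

Answer: 0

Derivation:
Step 0: p0@(3,2) p1@(4,1) p2@(4,3) -> at (4,0): 0 [-], cum=0
Step 1: p0@(3,1) p1@(3,1) p2@(3,3) -> at (4,0): 0 [-], cum=0
Step 2: p0@ESC p1@ESC p2@(2,3) -> at (4,0): 0 [-], cum=0
Step 3: p0@ESC p1@ESC p2@ESC -> at (4,0): 0 [-], cum=0
Total visits = 0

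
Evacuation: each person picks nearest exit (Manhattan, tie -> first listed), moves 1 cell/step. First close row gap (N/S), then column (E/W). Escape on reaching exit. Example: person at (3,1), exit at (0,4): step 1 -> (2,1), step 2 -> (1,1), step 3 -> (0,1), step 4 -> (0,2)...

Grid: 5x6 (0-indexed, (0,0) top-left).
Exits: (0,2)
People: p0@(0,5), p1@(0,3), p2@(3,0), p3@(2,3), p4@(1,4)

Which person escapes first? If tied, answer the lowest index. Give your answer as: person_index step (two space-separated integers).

Answer: 1 1

Derivation:
Step 1: p0:(0,5)->(0,4) | p1:(0,3)->(0,2)->EXIT | p2:(3,0)->(2,0) | p3:(2,3)->(1,3) | p4:(1,4)->(0,4)
Step 2: p0:(0,4)->(0,3) | p1:escaped | p2:(2,0)->(1,0) | p3:(1,3)->(0,3) | p4:(0,4)->(0,3)
Step 3: p0:(0,3)->(0,2)->EXIT | p1:escaped | p2:(1,0)->(0,0) | p3:(0,3)->(0,2)->EXIT | p4:(0,3)->(0,2)->EXIT
Step 4: p0:escaped | p1:escaped | p2:(0,0)->(0,1) | p3:escaped | p4:escaped
Step 5: p0:escaped | p1:escaped | p2:(0,1)->(0,2)->EXIT | p3:escaped | p4:escaped
Exit steps: [3, 1, 5, 3, 3]
First to escape: p1 at step 1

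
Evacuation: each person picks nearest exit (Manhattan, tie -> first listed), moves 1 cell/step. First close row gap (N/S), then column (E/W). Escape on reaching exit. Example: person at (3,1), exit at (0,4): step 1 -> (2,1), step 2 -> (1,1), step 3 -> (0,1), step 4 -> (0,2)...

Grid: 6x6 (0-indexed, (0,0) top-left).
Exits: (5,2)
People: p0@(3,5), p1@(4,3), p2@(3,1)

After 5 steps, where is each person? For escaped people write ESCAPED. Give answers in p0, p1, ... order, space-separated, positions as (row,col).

Step 1: p0:(3,5)->(4,5) | p1:(4,3)->(5,3) | p2:(3,1)->(4,1)
Step 2: p0:(4,5)->(5,5) | p1:(5,3)->(5,2)->EXIT | p2:(4,1)->(5,1)
Step 3: p0:(5,5)->(5,4) | p1:escaped | p2:(5,1)->(5,2)->EXIT
Step 4: p0:(5,4)->(5,3) | p1:escaped | p2:escaped
Step 5: p0:(5,3)->(5,2)->EXIT | p1:escaped | p2:escaped

ESCAPED ESCAPED ESCAPED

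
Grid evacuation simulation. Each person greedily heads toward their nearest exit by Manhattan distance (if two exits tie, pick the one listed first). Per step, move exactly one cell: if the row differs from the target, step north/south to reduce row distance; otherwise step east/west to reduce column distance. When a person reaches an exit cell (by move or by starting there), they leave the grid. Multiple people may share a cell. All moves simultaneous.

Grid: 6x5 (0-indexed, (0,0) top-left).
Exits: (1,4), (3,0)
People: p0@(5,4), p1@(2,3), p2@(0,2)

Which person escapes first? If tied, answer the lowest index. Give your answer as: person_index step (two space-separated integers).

Answer: 1 2

Derivation:
Step 1: p0:(5,4)->(4,4) | p1:(2,3)->(1,3) | p2:(0,2)->(1,2)
Step 2: p0:(4,4)->(3,4) | p1:(1,3)->(1,4)->EXIT | p2:(1,2)->(1,3)
Step 3: p0:(3,4)->(2,4) | p1:escaped | p2:(1,3)->(1,4)->EXIT
Step 4: p0:(2,4)->(1,4)->EXIT | p1:escaped | p2:escaped
Exit steps: [4, 2, 3]
First to escape: p1 at step 2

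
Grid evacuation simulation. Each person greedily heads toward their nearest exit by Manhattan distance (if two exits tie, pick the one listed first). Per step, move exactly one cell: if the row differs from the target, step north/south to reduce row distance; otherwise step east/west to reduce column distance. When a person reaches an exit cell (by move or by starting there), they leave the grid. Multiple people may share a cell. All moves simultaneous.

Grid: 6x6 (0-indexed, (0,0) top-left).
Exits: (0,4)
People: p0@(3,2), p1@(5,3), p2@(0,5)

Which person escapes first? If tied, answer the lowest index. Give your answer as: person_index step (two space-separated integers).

Answer: 2 1

Derivation:
Step 1: p0:(3,2)->(2,2) | p1:(5,3)->(4,3) | p2:(0,5)->(0,4)->EXIT
Step 2: p0:(2,2)->(1,2) | p1:(4,3)->(3,3) | p2:escaped
Step 3: p0:(1,2)->(0,2) | p1:(3,3)->(2,3) | p2:escaped
Step 4: p0:(0,2)->(0,3) | p1:(2,3)->(1,3) | p2:escaped
Step 5: p0:(0,3)->(0,4)->EXIT | p1:(1,3)->(0,3) | p2:escaped
Step 6: p0:escaped | p1:(0,3)->(0,4)->EXIT | p2:escaped
Exit steps: [5, 6, 1]
First to escape: p2 at step 1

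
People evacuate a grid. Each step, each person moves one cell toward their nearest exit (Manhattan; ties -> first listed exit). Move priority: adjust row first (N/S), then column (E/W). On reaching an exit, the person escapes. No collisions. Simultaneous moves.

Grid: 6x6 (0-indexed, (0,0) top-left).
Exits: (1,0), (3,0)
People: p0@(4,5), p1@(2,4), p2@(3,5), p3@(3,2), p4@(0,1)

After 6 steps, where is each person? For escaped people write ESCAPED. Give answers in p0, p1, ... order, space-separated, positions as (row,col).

Step 1: p0:(4,5)->(3,5) | p1:(2,4)->(1,4) | p2:(3,5)->(3,4) | p3:(3,2)->(3,1) | p4:(0,1)->(1,1)
Step 2: p0:(3,5)->(3,4) | p1:(1,4)->(1,3) | p2:(3,4)->(3,3) | p3:(3,1)->(3,0)->EXIT | p4:(1,1)->(1,0)->EXIT
Step 3: p0:(3,4)->(3,3) | p1:(1,3)->(1,2) | p2:(3,3)->(3,2) | p3:escaped | p4:escaped
Step 4: p0:(3,3)->(3,2) | p1:(1,2)->(1,1) | p2:(3,2)->(3,1) | p3:escaped | p4:escaped
Step 5: p0:(3,2)->(3,1) | p1:(1,1)->(1,0)->EXIT | p2:(3,1)->(3,0)->EXIT | p3:escaped | p4:escaped
Step 6: p0:(3,1)->(3,0)->EXIT | p1:escaped | p2:escaped | p3:escaped | p4:escaped

ESCAPED ESCAPED ESCAPED ESCAPED ESCAPED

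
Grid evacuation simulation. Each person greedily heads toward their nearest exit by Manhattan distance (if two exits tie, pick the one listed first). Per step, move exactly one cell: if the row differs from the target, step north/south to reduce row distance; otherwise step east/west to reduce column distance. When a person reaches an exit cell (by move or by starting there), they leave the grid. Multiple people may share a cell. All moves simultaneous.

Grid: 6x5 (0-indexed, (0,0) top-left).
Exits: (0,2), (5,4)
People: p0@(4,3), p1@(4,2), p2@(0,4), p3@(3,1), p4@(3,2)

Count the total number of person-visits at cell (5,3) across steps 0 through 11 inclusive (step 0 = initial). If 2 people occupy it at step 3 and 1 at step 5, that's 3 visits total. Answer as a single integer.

Answer: 2

Derivation:
Step 0: p0@(4,3) p1@(4,2) p2@(0,4) p3@(3,1) p4@(3,2) -> at (5,3): 0 [-], cum=0
Step 1: p0@(5,3) p1@(5,2) p2@(0,3) p3@(2,1) p4@(2,2) -> at (5,3): 1 [p0], cum=1
Step 2: p0@ESC p1@(5,3) p2@ESC p3@(1,1) p4@(1,2) -> at (5,3): 1 [p1], cum=2
Step 3: p0@ESC p1@ESC p2@ESC p3@(0,1) p4@ESC -> at (5,3): 0 [-], cum=2
Step 4: p0@ESC p1@ESC p2@ESC p3@ESC p4@ESC -> at (5,3): 0 [-], cum=2
Total visits = 2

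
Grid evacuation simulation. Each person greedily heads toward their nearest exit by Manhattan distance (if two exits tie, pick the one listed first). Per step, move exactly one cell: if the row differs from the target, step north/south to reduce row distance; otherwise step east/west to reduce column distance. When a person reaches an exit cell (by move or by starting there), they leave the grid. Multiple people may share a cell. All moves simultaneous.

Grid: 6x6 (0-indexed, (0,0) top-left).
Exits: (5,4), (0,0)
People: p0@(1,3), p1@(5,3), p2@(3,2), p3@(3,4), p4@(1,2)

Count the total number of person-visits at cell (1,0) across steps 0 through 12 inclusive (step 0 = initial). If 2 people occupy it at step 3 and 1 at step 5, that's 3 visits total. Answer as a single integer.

Answer: 0

Derivation:
Step 0: p0@(1,3) p1@(5,3) p2@(3,2) p3@(3,4) p4@(1,2) -> at (1,0): 0 [-], cum=0
Step 1: p0@(0,3) p1@ESC p2@(4,2) p3@(4,4) p4@(0,2) -> at (1,0): 0 [-], cum=0
Step 2: p0@(0,2) p1@ESC p2@(5,2) p3@ESC p4@(0,1) -> at (1,0): 0 [-], cum=0
Step 3: p0@(0,1) p1@ESC p2@(5,3) p3@ESC p4@ESC -> at (1,0): 0 [-], cum=0
Step 4: p0@ESC p1@ESC p2@ESC p3@ESC p4@ESC -> at (1,0): 0 [-], cum=0
Total visits = 0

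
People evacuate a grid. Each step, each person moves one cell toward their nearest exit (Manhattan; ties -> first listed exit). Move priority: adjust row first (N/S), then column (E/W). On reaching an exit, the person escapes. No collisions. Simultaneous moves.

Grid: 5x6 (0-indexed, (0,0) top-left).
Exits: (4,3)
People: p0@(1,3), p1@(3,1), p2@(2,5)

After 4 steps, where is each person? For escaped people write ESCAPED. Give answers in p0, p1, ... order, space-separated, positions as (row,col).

Step 1: p0:(1,3)->(2,3) | p1:(3,1)->(4,1) | p2:(2,5)->(3,5)
Step 2: p0:(2,3)->(3,3) | p1:(4,1)->(4,2) | p2:(3,5)->(4,5)
Step 3: p0:(3,3)->(4,3)->EXIT | p1:(4,2)->(4,3)->EXIT | p2:(4,5)->(4,4)
Step 4: p0:escaped | p1:escaped | p2:(4,4)->(4,3)->EXIT

ESCAPED ESCAPED ESCAPED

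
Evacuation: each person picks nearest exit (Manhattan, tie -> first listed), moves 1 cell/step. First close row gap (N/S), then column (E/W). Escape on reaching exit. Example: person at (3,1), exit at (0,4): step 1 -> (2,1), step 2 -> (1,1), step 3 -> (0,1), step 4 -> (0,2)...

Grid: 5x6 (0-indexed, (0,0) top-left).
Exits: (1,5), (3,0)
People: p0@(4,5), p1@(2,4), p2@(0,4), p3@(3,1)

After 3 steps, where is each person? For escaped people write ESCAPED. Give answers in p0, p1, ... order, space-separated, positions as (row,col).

Step 1: p0:(4,5)->(3,5) | p1:(2,4)->(1,4) | p2:(0,4)->(1,4) | p3:(3,1)->(3,0)->EXIT
Step 2: p0:(3,5)->(2,5) | p1:(1,4)->(1,5)->EXIT | p2:(1,4)->(1,5)->EXIT | p3:escaped
Step 3: p0:(2,5)->(1,5)->EXIT | p1:escaped | p2:escaped | p3:escaped

ESCAPED ESCAPED ESCAPED ESCAPED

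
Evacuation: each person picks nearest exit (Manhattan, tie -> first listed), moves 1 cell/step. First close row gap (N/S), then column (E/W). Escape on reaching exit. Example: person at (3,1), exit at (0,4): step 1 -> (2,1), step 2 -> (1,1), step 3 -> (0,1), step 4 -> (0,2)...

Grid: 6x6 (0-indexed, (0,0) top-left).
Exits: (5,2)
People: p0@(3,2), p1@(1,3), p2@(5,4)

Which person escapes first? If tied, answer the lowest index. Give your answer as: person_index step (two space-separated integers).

Answer: 0 2

Derivation:
Step 1: p0:(3,2)->(4,2) | p1:(1,3)->(2,3) | p2:(5,4)->(5,3)
Step 2: p0:(4,2)->(5,2)->EXIT | p1:(2,3)->(3,3) | p2:(5,3)->(5,2)->EXIT
Step 3: p0:escaped | p1:(3,3)->(4,3) | p2:escaped
Step 4: p0:escaped | p1:(4,3)->(5,3) | p2:escaped
Step 5: p0:escaped | p1:(5,3)->(5,2)->EXIT | p2:escaped
Exit steps: [2, 5, 2]
First to escape: p0 at step 2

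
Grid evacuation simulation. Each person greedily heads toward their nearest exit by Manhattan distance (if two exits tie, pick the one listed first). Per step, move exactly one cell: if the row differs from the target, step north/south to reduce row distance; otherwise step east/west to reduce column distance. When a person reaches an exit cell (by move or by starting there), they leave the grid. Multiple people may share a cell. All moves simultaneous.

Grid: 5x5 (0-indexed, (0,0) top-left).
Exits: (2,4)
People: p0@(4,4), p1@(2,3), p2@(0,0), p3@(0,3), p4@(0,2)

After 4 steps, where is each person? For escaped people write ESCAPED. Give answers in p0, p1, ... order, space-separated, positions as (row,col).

Step 1: p0:(4,4)->(3,4) | p1:(2,3)->(2,4)->EXIT | p2:(0,0)->(1,0) | p3:(0,3)->(1,3) | p4:(0,2)->(1,2)
Step 2: p0:(3,4)->(2,4)->EXIT | p1:escaped | p2:(1,0)->(2,0) | p3:(1,3)->(2,3) | p4:(1,2)->(2,2)
Step 3: p0:escaped | p1:escaped | p2:(2,0)->(2,1) | p3:(2,3)->(2,4)->EXIT | p4:(2,2)->(2,3)
Step 4: p0:escaped | p1:escaped | p2:(2,1)->(2,2) | p3:escaped | p4:(2,3)->(2,4)->EXIT

ESCAPED ESCAPED (2,2) ESCAPED ESCAPED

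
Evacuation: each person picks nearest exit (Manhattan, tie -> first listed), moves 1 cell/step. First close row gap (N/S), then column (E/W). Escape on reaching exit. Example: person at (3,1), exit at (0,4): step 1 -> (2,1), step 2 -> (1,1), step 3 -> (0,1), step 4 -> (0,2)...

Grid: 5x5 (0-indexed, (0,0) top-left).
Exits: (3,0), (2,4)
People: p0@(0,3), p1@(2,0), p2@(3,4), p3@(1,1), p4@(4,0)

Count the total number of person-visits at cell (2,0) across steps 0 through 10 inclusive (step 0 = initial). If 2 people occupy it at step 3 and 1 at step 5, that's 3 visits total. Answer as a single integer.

Step 0: p0@(0,3) p1@(2,0) p2@(3,4) p3@(1,1) p4@(4,0) -> at (2,0): 1 [p1], cum=1
Step 1: p0@(1,3) p1@ESC p2@ESC p3@(2,1) p4@ESC -> at (2,0): 0 [-], cum=1
Step 2: p0@(2,3) p1@ESC p2@ESC p3@(3,1) p4@ESC -> at (2,0): 0 [-], cum=1
Step 3: p0@ESC p1@ESC p2@ESC p3@ESC p4@ESC -> at (2,0): 0 [-], cum=1
Total visits = 1

Answer: 1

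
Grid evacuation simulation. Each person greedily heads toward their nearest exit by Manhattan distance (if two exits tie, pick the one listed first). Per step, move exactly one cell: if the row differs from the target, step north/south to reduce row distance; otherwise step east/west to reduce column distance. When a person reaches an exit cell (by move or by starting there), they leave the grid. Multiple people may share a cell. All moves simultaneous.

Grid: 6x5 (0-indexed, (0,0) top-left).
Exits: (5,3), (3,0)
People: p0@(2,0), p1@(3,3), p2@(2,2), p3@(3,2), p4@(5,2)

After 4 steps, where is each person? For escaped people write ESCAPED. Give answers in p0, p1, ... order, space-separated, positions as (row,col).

Step 1: p0:(2,0)->(3,0)->EXIT | p1:(3,3)->(4,3) | p2:(2,2)->(3,2) | p3:(3,2)->(3,1) | p4:(5,2)->(5,3)->EXIT
Step 2: p0:escaped | p1:(4,3)->(5,3)->EXIT | p2:(3,2)->(3,1) | p3:(3,1)->(3,0)->EXIT | p4:escaped
Step 3: p0:escaped | p1:escaped | p2:(3,1)->(3,0)->EXIT | p3:escaped | p4:escaped

ESCAPED ESCAPED ESCAPED ESCAPED ESCAPED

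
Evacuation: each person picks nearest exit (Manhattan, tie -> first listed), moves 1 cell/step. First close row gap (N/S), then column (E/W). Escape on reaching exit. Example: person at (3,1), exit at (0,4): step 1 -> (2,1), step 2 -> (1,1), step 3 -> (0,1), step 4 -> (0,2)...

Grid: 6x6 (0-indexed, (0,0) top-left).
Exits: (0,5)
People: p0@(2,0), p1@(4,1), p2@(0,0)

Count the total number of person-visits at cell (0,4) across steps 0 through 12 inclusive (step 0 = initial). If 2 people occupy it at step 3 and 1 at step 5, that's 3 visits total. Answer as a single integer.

Answer: 3

Derivation:
Step 0: p0@(2,0) p1@(4,1) p2@(0,0) -> at (0,4): 0 [-], cum=0
Step 1: p0@(1,0) p1@(3,1) p2@(0,1) -> at (0,4): 0 [-], cum=0
Step 2: p0@(0,0) p1@(2,1) p2@(0,2) -> at (0,4): 0 [-], cum=0
Step 3: p0@(0,1) p1@(1,1) p2@(0,3) -> at (0,4): 0 [-], cum=0
Step 4: p0@(0,2) p1@(0,1) p2@(0,4) -> at (0,4): 1 [p2], cum=1
Step 5: p0@(0,3) p1@(0,2) p2@ESC -> at (0,4): 0 [-], cum=1
Step 6: p0@(0,4) p1@(0,3) p2@ESC -> at (0,4): 1 [p0], cum=2
Step 7: p0@ESC p1@(0,4) p2@ESC -> at (0,4): 1 [p1], cum=3
Step 8: p0@ESC p1@ESC p2@ESC -> at (0,4): 0 [-], cum=3
Total visits = 3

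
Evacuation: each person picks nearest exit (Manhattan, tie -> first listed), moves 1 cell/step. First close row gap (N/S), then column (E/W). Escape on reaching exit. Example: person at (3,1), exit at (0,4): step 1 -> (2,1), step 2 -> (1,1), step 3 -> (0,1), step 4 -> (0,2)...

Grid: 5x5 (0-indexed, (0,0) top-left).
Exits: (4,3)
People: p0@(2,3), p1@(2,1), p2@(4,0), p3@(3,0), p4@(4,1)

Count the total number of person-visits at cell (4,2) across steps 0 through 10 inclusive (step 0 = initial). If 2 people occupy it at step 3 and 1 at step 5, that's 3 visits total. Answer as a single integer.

Step 0: p0@(2,3) p1@(2,1) p2@(4,0) p3@(3,0) p4@(4,1) -> at (4,2): 0 [-], cum=0
Step 1: p0@(3,3) p1@(3,1) p2@(4,1) p3@(4,0) p4@(4,2) -> at (4,2): 1 [p4], cum=1
Step 2: p0@ESC p1@(4,1) p2@(4,2) p3@(4,1) p4@ESC -> at (4,2): 1 [p2], cum=2
Step 3: p0@ESC p1@(4,2) p2@ESC p3@(4,2) p4@ESC -> at (4,2): 2 [p1,p3], cum=4
Step 4: p0@ESC p1@ESC p2@ESC p3@ESC p4@ESC -> at (4,2): 0 [-], cum=4
Total visits = 4

Answer: 4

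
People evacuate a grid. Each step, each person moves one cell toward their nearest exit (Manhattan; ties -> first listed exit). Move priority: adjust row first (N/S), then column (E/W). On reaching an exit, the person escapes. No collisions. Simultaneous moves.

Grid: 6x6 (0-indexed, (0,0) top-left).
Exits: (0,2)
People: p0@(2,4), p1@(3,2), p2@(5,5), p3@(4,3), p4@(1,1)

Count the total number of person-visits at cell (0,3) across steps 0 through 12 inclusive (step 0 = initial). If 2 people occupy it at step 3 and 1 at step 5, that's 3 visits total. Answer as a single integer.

Answer: 3

Derivation:
Step 0: p0@(2,4) p1@(3,2) p2@(5,5) p3@(4,3) p4@(1,1) -> at (0,3): 0 [-], cum=0
Step 1: p0@(1,4) p1@(2,2) p2@(4,5) p3@(3,3) p4@(0,1) -> at (0,3): 0 [-], cum=0
Step 2: p0@(0,4) p1@(1,2) p2@(3,5) p3@(2,3) p4@ESC -> at (0,3): 0 [-], cum=0
Step 3: p0@(0,3) p1@ESC p2@(2,5) p3@(1,3) p4@ESC -> at (0,3): 1 [p0], cum=1
Step 4: p0@ESC p1@ESC p2@(1,5) p3@(0,3) p4@ESC -> at (0,3): 1 [p3], cum=2
Step 5: p0@ESC p1@ESC p2@(0,5) p3@ESC p4@ESC -> at (0,3): 0 [-], cum=2
Step 6: p0@ESC p1@ESC p2@(0,4) p3@ESC p4@ESC -> at (0,3): 0 [-], cum=2
Step 7: p0@ESC p1@ESC p2@(0,3) p3@ESC p4@ESC -> at (0,3): 1 [p2], cum=3
Step 8: p0@ESC p1@ESC p2@ESC p3@ESC p4@ESC -> at (0,3): 0 [-], cum=3
Total visits = 3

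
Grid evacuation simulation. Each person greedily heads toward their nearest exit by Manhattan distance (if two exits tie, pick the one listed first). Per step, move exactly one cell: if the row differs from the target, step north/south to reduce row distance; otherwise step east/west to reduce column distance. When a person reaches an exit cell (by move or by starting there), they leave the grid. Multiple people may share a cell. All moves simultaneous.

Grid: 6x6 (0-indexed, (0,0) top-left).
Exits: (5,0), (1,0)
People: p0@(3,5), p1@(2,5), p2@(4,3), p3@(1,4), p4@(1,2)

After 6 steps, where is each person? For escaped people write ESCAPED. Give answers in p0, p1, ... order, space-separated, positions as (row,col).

Step 1: p0:(3,5)->(4,5) | p1:(2,5)->(1,5) | p2:(4,3)->(5,3) | p3:(1,4)->(1,3) | p4:(1,2)->(1,1)
Step 2: p0:(4,5)->(5,5) | p1:(1,5)->(1,4) | p2:(5,3)->(5,2) | p3:(1,3)->(1,2) | p4:(1,1)->(1,0)->EXIT
Step 3: p0:(5,5)->(5,4) | p1:(1,4)->(1,3) | p2:(5,2)->(5,1) | p3:(1,2)->(1,1) | p4:escaped
Step 4: p0:(5,4)->(5,3) | p1:(1,3)->(1,2) | p2:(5,1)->(5,0)->EXIT | p3:(1,1)->(1,0)->EXIT | p4:escaped
Step 5: p0:(5,3)->(5,2) | p1:(1,2)->(1,1) | p2:escaped | p3:escaped | p4:escaped
Step 6: p0:(5,2)->(5,1) | p1:(1,1)->(1,0)->EXIT | p2:escaped | p3:escaped | p4:escaped

(5,1) ESCAPED ESCAPED ESCAPED ESCAPED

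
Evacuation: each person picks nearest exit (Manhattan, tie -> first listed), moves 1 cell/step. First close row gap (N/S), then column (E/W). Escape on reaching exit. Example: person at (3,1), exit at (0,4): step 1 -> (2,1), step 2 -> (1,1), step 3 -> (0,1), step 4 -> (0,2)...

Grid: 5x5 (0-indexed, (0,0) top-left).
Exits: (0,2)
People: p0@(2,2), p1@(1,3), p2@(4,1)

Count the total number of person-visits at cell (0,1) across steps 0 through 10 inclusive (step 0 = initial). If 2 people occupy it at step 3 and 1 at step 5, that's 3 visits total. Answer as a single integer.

Answer: 1

Derivation:
Step 0: p0@(2,2) p1@(1,3) p2@(4,1) -> at (0,1): 0 [-], cum=0
Step 1: p0@(1,2) p1@(0,3) p2@(3,1) -> at (0,1): 0 [-], cum=0
Step 2: p0@ESC p1@ESC p2@(2,1) -> at (0,1): 0 [-], cum=0
Step 3: p0@ESC p1@ESC p2@(1,1) -> at (0,1): 0 [-], cum=0
Step 4: p0@ESC p1@ESC p2@(0,1) -> at (0,1): 1 [p2], cum=1
Step 5: p0@ESC p1@ESC p2@ESC -> at (0,1): 0 [-], cum=1
Total visits = 1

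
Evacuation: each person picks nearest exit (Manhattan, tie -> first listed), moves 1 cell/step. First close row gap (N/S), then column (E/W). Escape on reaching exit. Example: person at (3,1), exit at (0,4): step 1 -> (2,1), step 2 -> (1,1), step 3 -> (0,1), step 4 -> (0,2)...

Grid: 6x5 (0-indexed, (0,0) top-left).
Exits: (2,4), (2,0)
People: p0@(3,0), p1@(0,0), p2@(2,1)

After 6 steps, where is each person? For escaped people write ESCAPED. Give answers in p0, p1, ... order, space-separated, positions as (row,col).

Step 1: p0:(3,0)->(2,0)->EXIT | p1:(0,0)->(1,0) | p2:(2,1)->(2,0)->EXIT
Step 2: p0:escaped | p1:(1,0)->(2,0)->EXIT | p2:escaped

ESCAPED ESCAPED ESCAPED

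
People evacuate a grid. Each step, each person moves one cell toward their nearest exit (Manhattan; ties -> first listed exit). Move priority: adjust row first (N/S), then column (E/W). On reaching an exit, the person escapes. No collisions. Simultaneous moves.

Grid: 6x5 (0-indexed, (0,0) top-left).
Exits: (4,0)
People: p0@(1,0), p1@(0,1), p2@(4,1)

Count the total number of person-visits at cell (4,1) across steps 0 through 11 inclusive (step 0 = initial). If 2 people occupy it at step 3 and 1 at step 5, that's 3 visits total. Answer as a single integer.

Answer: 2

Derivation:
Step 0: p0@(1,0) p1@(0,1) p2@(4,1) -> at (4,1): 1 [p2], cum=1
Step 1: p0@(2,0) p1@(1,1) p2@ESC -> at (4,1): 0 [-], cum=1
Step 2: p0@(3,0) p1@(2,1) p2@ESC -> at (4,1): 0 [-], cum=1
Step 3: p0@ESC p1@(3,1) p2@ESC -> at (4,1): 0 [-], cum=1
Step 4: p0@ESC p1@(4,1) p2@ESC -> at (4,1): 1 [p1], cum=2
Step 5: p0@ESC p1@ESC p2@ESC -> at (4,1): 0 [-], cum=2
Total visits = 2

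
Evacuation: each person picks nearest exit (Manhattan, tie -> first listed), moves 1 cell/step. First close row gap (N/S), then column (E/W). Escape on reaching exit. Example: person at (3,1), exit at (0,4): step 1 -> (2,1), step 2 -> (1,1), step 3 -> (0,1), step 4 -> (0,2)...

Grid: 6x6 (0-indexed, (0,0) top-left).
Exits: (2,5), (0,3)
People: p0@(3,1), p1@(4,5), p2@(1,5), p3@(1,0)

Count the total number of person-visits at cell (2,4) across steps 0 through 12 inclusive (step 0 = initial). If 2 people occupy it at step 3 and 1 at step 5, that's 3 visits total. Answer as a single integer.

Step 0: p0@(3,1) p1@(4,5) p2@(1,5) p3@(1,0) -> at (2,4): 0 [-], cum=0
Step 1: p0@(2,1) p1@(3,5) p2@ESC p3@(0,0) -> at (2,4): 0 [-], cum=0
Step 2: p0@(2,2) p1@ESC p2@ESC p3@(0,1) -> at (2,4): 0 [-], cum=0
Step 3: p0@(2,3) p1@ESC p2@ESC p3@(0,2) -> at (2,4): 0 [-], cum=0
Step 4: p0@(2,4) p1@ESC p2@ESC p3@ESC -> at (2,4): 1 [p0], cum=1
Step 5: p0@ESC p1@ESC p2@ESC p3@ESC -> at (2,4): 0 [-], cum=1
Total visits = 1

Answer: 1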